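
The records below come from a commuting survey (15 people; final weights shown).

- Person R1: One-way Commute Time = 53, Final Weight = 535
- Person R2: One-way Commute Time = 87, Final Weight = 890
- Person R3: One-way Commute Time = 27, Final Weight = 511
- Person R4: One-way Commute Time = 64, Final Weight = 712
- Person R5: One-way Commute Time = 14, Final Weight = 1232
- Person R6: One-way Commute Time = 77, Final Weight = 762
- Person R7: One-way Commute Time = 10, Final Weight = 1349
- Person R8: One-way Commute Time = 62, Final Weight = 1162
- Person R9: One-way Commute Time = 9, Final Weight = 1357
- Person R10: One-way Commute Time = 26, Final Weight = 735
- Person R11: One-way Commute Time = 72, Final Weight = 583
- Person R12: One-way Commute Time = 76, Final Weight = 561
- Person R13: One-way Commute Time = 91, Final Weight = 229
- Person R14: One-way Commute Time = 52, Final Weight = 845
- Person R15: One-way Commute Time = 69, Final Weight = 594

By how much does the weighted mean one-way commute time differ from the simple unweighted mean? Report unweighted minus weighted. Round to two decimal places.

7.12

Unweighted sum = 789
Unweighted mean = 789 / 15 = 52.6
Weighted sum = 548306
Sum of weights = 12057
Weighted mean = 548306 / 12057 = 45.476155
Difference (unweighted minus weighted) = 7.1238451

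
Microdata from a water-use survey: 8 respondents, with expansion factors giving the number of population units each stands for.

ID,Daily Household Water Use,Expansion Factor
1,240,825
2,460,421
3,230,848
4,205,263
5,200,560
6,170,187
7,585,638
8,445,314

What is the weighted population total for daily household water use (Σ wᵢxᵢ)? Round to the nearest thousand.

Weighted total = 1297365

1297000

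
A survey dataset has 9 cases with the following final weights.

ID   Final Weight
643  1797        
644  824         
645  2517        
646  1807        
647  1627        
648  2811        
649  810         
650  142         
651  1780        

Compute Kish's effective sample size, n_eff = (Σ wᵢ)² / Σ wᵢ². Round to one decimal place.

7.1

Σ wᵢ = 1797 + 824 + 2517 + 1807 + 1627 + 2811 + 810 + 142 + 1780 = 14115
Σ wᵢ² = 3229209 + 678976 + 6335289 + 3265249 + 2647129 + 7901721 + 656100 + 20164 + 3168400 = 27902237
n_eff = 14115² / 27902237 = 199233225 / 27902237 = 7.1404033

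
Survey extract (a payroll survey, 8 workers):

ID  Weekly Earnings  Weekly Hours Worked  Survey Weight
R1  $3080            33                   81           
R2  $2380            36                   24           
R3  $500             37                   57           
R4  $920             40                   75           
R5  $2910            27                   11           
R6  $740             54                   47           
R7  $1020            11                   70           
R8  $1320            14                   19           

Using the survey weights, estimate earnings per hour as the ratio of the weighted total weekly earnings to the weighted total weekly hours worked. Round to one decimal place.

Σ wᵢ·y = 3080×81 + 2380×24 + 500×57 + 920×75 + 2910×11 + 740×47 + 1020×70 + 1320×19
  = 567370
Σ wᵢ·x = 33×81 + 36×24 + 37×57 + 40×75 + 27×11 + 54×47 + 11×70 + 14×19
  = 12517
Ratio = 567370 / 12517 = 45.327954

45.3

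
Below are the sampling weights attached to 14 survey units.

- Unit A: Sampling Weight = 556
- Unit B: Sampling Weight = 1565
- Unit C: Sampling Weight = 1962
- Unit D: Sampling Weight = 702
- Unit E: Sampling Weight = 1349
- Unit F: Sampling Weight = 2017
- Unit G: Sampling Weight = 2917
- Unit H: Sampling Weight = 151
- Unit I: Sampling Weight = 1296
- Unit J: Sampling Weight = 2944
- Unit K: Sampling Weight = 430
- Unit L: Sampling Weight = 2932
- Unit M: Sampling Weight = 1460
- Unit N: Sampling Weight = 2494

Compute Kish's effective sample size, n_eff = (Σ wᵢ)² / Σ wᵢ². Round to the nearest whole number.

Σ wᵢ = 22775
Σ wᵢ² = 49000301
n_eff = 22775² / 49000301 = 518700625 / 49000301 = 10.585662

11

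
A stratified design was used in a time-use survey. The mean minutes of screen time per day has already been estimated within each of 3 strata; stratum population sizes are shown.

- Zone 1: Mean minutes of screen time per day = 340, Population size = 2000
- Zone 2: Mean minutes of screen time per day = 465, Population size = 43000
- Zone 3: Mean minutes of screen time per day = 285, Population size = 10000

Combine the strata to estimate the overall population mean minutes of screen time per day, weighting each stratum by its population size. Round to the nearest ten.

430

Σ Nₕ·x̄ₕ = 340×2000 + 465×43000 + 285×10000
  = 680000 + 19995000 + 2850000 = 23525000
Σ Nₕ = 55000
Overall mean = 23525000 / 55000 = 427.72727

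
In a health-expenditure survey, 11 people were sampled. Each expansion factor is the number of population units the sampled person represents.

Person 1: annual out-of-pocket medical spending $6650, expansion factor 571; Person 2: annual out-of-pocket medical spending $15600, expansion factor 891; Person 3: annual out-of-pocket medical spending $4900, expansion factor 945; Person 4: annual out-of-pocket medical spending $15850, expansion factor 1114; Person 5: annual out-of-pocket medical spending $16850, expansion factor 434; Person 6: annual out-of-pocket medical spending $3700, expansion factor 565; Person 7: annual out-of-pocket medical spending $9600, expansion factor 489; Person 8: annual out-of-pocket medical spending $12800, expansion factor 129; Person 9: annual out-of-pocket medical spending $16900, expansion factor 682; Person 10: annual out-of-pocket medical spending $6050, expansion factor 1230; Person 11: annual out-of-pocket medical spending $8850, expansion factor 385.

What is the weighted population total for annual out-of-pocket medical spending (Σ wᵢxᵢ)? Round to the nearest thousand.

78108000

Weighted total = 6650×571 + 15600×891 + 4900×945 + 15850×1114 + 16850×434 + 3700×565 + 9600×489 + 12800×129 + 16900×682 + 6050×1230 + 8850×385
  = 3797150 + 13899600 + 4630500 + 17656900 + 7312900 + 2090500 + 4694400 + 1651200 + 11525800 + 7441500 + 3407250 = 78107700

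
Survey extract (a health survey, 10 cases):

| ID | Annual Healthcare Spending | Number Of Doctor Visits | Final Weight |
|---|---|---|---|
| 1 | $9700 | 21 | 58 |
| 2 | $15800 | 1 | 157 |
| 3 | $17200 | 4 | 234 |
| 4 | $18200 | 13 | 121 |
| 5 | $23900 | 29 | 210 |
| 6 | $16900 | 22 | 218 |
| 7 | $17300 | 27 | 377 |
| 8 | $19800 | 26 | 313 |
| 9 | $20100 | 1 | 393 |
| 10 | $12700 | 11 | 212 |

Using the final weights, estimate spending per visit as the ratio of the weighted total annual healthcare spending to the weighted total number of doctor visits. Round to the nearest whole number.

Σ wᵢ·y = 41284600
Σ wᵢ·x = 21×58 + 1×157 + 4×234 + 13×121 + 29×210 + 22×218 + 27×377 + 26×313 + 1×393 + 11×212
  = 1218 + 157 + 936 + 1573 + 6090 + 4796 + 10179 + 8138 + 393 + 2332 = 35812
Ratio = 41284600 / 35812 = 1152.8147

1153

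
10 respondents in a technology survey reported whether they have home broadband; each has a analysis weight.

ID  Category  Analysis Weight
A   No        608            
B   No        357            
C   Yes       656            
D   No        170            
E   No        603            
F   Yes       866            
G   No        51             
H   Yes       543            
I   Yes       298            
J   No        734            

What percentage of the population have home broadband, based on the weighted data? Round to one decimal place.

Sum of weights for 'Yes' = 656 + 866 + 543 + 298 = 2363
Total weight = 608 + 357 + 656 + 170 + 603 + 866 + 51 + 543 + 298 + 734 = 4886
Weighted proportion = 2363 / 4886 = 0.48362669 → 48.362669%

48.4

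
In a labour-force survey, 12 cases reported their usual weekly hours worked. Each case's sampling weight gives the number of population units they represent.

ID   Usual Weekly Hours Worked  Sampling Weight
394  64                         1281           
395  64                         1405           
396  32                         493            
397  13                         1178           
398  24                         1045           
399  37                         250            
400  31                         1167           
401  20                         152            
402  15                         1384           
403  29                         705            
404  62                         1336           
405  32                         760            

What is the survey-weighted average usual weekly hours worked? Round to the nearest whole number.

Weighted sum = 64×1281 + 64×1405 + 32×493 + 13×1178 + 24×1045 + 37×250 + 31×1167 + 20×152 + 15×1384 + 29×705 + 62×1336 + 32×760
  = 81984 + 89920 + 15776 + 15314 + 25080 + 9250 + 36177 + 3040 + 20760 + 20445 + 82832 + 24320 = 424898
Sum of weights = 11156
Weighted mean = 424898 / 11156 = 38.086949

38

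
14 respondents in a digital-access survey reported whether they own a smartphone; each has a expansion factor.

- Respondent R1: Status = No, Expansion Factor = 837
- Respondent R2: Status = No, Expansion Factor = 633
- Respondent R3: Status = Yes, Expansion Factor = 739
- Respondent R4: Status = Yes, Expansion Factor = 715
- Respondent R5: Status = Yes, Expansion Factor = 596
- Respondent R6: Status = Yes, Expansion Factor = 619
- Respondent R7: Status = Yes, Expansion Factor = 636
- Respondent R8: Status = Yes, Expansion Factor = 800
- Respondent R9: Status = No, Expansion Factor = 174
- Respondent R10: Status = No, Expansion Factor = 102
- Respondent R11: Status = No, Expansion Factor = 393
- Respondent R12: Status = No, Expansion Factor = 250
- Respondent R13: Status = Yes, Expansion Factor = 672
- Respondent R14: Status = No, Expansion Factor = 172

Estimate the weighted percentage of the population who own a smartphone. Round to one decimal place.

Sum of weights for 'Yes' = 739 + 715 + 596 + 619 + 636 + 800 + 672 = 4777
Total weight = 7338
Weighted proportion = 4777 / 7338 = 0.65099482 → 65.099482%

65.1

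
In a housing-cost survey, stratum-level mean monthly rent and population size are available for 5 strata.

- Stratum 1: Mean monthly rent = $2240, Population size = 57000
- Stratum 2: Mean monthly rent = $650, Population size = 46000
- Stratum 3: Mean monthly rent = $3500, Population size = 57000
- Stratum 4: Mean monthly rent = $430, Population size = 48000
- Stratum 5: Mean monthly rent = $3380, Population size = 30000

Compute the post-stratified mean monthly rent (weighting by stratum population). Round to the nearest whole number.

2013

Σ Nₕ·x̄ₕ = 2240×57000 + 650×46000 + 3500×57000 + 430×48000 + 3380×30000
  = 127680000 + 29900000 + 199500000 + 20640000 + 101400000 = 479120000
Σ Nₕ = 57000 + 46000 + 57000 + 48000 + 30000 = 238000
Overall mean = 479120000 / 238000 = 2013.1092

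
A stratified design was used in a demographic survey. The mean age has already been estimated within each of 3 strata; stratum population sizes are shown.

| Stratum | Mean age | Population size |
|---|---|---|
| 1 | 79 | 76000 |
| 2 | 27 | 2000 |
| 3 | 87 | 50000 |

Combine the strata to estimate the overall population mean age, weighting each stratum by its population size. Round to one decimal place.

81.3

Σ Nₕ·x̄ₕ = 79×76000 + 27×2000 + 87×50000
  = 6004000 + 54000 + 4350000 = 10408000
Σ Nₕ = 76000 + 2000 + 50000 = 128000
Overall mean = 10408000 / 128000 = 81.3125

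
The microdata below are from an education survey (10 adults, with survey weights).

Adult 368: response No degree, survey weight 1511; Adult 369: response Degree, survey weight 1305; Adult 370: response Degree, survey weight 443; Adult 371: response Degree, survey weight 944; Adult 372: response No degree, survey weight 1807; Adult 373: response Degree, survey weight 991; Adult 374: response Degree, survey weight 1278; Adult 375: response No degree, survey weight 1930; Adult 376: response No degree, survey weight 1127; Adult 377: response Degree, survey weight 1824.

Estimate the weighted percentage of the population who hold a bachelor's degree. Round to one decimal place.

51.6

Sum of weights for 'Degree' = 1305 + 443 + 944 + 991 + 1278 + 1824 = 6785
Total weight = 1511 + 1305 + 443 + 944 + 1807 + 991 + 1278 + 1930 + 1127 + 1824 = 13160
Weighted proportion = 6785 / 13160 = 0.51557751 → 51.557751%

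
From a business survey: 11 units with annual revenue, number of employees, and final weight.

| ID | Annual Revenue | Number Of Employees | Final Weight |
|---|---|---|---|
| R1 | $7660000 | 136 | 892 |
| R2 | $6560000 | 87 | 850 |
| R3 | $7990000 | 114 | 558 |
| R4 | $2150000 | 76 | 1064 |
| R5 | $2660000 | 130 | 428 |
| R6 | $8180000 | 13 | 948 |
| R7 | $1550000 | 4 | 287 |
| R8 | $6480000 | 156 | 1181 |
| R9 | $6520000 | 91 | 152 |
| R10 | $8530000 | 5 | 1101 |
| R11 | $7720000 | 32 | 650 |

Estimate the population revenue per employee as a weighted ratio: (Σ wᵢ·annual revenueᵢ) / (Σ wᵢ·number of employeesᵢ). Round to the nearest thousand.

Σ wᵢ·y = 7660000×892 + 6560000×850 + 7990000×558 + 2150000×1064 + 2660000×428 + 8180000×948 + 1550000×287 + 6480000×1181 + 6520000×152 + 8530000×1101 + 7720000×650
  = 6832720000 + 5576000000 + 4458420000 + 2287600000 + 1138480000 + 7754640000 + 444850000 + 7652880000 + 991040000 + 9391530000 + 5018000000 = 51546160000
Σ wᵢ·x = 136×892 + 87×850 + 114×558 + 76×1064 + 130×428 + 13×948 + 4×287 + 156×1181 + 91×152 + 5×1101 + 32×650
  = 121312 + 73950 + 63612 + 80864 + 55640 + 12324 + 1148 + 184236 + 13832 + 5505 + 20800 = 633223
Ratio = 51546160000 / 633223 = 81402.855

81000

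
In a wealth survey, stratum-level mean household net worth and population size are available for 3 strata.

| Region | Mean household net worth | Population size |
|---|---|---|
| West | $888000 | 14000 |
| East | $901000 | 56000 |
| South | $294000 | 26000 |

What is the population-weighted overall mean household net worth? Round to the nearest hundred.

734700

Σ Nₕ·x̄ₕ = 888000×14000 + 901000×56000 + 294000×26000
  = 12432000000 + 50456000000 + 7644000000 = 70532000000
Σ Nₕ = 96000
Overall mean = 70532000000 / 96000 = 734708.33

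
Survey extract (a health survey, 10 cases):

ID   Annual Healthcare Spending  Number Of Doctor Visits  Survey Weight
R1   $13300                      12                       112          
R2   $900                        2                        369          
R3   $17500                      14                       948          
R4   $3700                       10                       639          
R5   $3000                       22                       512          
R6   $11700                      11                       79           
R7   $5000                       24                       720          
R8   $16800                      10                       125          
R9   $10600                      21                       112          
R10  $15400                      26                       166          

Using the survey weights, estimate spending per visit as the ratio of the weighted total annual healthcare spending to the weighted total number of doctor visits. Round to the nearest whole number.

553

Σ wᵢ·y = 13300×112 + 900×369 + 17500×948 + 3700×639 + 3000×512 + 11700×79 + 5000×720 + 16800×125 + 10600×112 + 15400×166
  = 1489600 + 332100 + 16590000 + 2364300 + 1536000 + 924300 + 3600000 + 2100000 + 1187200 + 2556400 = 32679900
Σ wᵢ·x = 12×112 + 2×369 + 14×948 + 10×639 + 22×512 + 11×79 + 24×720 + 10×125 + 21×112 + 26×166
  = 59075
Ratio = 32679900 / 59075 = 553.1934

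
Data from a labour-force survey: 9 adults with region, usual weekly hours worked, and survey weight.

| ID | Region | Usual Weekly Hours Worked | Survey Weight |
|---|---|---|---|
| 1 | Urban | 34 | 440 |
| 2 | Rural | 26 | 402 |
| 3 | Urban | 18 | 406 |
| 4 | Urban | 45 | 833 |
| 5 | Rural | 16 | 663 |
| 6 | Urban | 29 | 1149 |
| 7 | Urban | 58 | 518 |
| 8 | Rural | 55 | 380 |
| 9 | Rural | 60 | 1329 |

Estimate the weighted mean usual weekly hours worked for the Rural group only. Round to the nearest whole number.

Rural rows: 2, 5, 8, 9
Weighted sum = 26×402 + 16×663 + 55×380 + 60×1329
  = 10452 + 10608 + 20900 + 79740 = 121700
Sum of weights = 402 + 663 + 380 + 1329 = 2774
Weighted mean = 121700 / 2774 = 43.871665

44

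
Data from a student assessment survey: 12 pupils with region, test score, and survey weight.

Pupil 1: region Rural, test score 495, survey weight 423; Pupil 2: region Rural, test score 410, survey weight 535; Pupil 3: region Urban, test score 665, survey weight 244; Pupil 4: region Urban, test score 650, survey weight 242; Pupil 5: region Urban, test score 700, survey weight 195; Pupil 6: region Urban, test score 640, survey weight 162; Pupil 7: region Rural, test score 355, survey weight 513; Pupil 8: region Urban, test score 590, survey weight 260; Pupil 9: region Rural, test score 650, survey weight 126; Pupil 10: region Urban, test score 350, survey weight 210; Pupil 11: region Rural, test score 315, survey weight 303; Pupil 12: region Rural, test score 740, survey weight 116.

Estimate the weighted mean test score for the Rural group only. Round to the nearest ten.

Rural rows: 1, 2, 7, 9, 11, 12
Weighted sum = 495×423 + 410×535 + 355×513 + 650×126 + 315×303 + 740×116
  = 874035
Sum of weights = 423 + 535 + 513 + 126 + 303 + 116 = 2016
Weighted mean = 874035 / 2016 = 433.54911

430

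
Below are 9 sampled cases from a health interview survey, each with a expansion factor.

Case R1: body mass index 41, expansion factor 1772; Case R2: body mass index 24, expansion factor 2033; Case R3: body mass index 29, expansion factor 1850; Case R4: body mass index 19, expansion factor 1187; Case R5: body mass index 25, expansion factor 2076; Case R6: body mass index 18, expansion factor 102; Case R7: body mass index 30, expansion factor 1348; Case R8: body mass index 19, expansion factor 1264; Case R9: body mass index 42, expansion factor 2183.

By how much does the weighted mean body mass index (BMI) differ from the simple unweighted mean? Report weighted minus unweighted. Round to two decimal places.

Unweighted sum = 41 + 24 + 29 + 19 + 25 + 18 + 30 + 19 + 42 = 247
Unweighted mean = 247 / 9 = 27.444444
Weighted sum = 41×1772 + 24×2033 + 29×1850 + 19×1187 + 25×2076 + 18×102 + 30×1348 + 19×1264 + 42×2183
  = 72652 + 48792 + 53650 + 22553 + 51900 + 1836 + 40440 + 24016 + 91686 = 407525
Sum of weights = 1772 + 2033 + 1850 + 1187 + 2076 + 102 + 1348 + 1264 + 2183 = 13815
Weighted mean = 407525 / 13815 = 29.498733
Difference (weighted minus unweighted) = 2.0542888

2.05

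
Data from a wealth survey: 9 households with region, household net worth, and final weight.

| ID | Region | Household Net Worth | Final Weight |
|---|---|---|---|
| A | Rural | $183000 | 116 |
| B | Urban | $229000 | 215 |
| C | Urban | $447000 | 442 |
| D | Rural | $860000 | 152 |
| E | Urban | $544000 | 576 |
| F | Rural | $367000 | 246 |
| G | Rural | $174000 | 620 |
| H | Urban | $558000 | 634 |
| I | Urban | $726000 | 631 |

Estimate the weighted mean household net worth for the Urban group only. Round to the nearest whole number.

549252

Urban rows: B, C, E, H, I
Weighted sum = 229000×215 + 447000×442 + 544000×576 + 558000×634 + 726000×631
  = 49235000 + 197574000 + 313344000 + 353772000 + 458106000 = 1372031000
Sum of weights = 215 + 442 + 576 + 634 + 631 = 2498
Weighted mean = 1372031000 / 2498 = 549251.8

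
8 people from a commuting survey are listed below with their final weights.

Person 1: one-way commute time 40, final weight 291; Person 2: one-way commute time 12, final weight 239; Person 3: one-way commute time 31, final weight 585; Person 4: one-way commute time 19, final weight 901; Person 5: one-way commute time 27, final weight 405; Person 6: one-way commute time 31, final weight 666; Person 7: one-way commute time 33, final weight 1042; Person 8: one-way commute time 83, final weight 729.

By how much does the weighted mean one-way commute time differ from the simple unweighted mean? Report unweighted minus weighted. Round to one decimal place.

Unweighted sum = 276
Unweighted mean = 276 / 8 = 34.5
Weighted sum = 40×291 + 12×239 + 31×585 + 19×901 + 27×405 + 31×666 + 33×1042 + 83×729
  = 11640 + 2868 + 18135 + 17119 + 10935 + 20646 + 34386 + 60507 = 176236
Sum of weights = 291 + 239 + 585 + 901 + 405 + 666 + 1042 + 729 = 4858
Weighted mean = 176236 / 4858 = 36.27748
Difference (unweighted minus weighted) = -1.7774804

-1.8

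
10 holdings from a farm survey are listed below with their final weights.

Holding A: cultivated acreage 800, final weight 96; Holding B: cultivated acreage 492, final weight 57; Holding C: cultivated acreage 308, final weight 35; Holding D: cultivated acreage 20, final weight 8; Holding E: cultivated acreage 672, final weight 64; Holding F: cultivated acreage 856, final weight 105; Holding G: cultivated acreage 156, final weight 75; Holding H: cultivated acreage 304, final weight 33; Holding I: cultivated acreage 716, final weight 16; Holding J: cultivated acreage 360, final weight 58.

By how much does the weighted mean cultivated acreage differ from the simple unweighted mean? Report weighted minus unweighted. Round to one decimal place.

Unweighted sum = 800 + 492 + 308 + 20 + 672 + 856 + 156 + 304 + 716 + 360 = 4684
Unweighted mean = 4684 / 10 = 468.4
Weighted sum = 302740
Sum of weights = 96 + 57 + 35 + 8 + 64 + 105 + 75 + 33 + 16 + 58 = 547
Weighted mean = 302740 / 547 = 553.45521
Difference (weighted minus unweighted) = 85.05521

85.1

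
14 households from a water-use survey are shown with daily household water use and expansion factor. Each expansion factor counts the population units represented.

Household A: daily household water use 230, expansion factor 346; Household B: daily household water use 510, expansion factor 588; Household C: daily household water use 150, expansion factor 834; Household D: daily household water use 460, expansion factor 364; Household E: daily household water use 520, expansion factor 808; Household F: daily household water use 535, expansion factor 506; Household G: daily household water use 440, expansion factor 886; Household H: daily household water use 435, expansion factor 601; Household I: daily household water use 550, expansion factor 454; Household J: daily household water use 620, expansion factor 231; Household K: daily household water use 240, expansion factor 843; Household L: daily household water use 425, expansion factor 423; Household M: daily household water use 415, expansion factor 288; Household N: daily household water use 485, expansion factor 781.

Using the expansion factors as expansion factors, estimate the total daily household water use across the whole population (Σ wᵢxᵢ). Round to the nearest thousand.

Weighted total = 3287465

3287000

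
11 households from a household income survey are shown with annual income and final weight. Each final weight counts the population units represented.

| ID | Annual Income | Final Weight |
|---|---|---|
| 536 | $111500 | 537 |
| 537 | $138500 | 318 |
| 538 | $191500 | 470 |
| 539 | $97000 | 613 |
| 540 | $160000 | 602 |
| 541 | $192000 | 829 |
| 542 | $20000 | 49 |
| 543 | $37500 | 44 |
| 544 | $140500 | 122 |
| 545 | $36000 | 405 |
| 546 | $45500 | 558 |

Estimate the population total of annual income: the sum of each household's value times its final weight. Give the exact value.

568612500

Weighted total = 111500×537 + 138500×318 + 191500×470 + 97000×613 + 160000×602 + 192000×829 + 20000×49 + 37500×44 + 140500×122 + 36000×405 + 45500×558
  = 59875500 + 44043000 + 90005000 + 59461000 + 96320000 + 159168000 + 980000 + 1650000 + 17141000 + 14580000 + 25389000 = 568612500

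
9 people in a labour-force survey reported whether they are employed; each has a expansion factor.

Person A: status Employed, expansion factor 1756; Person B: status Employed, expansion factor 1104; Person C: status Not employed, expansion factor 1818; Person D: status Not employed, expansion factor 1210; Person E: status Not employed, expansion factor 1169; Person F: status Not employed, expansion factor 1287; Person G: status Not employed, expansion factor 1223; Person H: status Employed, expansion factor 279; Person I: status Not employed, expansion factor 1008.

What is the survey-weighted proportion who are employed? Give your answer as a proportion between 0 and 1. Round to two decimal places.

Sum of weights for 'Employed' = 1756 + 1104 + 279 = 3139
Total weight = 10854
Weighted proportion = 3139 / 10854 = 0.28920214

0.29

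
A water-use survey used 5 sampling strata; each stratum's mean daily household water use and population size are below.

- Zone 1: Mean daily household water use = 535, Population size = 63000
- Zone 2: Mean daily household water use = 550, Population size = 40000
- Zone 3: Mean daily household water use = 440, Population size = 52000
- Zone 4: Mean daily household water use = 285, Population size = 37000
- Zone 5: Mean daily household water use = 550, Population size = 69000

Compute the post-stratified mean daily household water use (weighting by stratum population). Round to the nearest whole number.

487

Σ Nₕ·x̄ₕ = 535×63000 + 550×40000 + 440×52000 + 285×37000 + 550×69000
  = 33705000 + 22000000 + 22880000 + 10545000 + 37950000 = 127080000
Σ Nₕ = 261000
Overall mean = 127080000 / 261000 = 486.89655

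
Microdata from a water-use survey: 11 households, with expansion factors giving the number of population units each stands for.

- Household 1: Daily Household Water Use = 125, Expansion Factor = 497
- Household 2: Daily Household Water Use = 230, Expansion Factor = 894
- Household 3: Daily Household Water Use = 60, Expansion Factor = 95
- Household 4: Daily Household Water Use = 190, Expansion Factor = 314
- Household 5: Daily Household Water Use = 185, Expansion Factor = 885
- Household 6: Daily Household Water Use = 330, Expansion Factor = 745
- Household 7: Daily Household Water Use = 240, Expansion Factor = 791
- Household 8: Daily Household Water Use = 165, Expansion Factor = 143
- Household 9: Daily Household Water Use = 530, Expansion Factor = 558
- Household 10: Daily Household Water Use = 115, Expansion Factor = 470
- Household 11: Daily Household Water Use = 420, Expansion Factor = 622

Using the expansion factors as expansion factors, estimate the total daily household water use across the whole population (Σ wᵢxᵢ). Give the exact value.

Weighted total = 125×497 + 230×894 + 60×95 + 190×314 + 185×885 + 330×745 + 240×791 + 165×143 + 530×558 + 115×470 + 420×622
  = 62125 + 205620 + 5700 + 59660 + 163725 + 245850 + 189840 + 23595 + 295740 + 54050 + 261240 = 1567145

1567145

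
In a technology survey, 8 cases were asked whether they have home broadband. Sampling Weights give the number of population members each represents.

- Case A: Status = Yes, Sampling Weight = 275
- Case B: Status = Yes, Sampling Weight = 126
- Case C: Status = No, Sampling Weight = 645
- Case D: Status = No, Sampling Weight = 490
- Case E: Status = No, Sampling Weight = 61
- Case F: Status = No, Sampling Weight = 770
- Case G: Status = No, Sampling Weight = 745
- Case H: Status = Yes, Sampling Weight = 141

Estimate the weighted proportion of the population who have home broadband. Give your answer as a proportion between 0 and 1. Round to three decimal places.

0.167

Sum of weights for 'Yes' = 275 + 126 + 141 = 542
Total weight = 275 + 126 + 645 + 490 + 61 + 770 + 745 + 141 = 3253
Weighted proportion = 542 / 3253 = 0.16661543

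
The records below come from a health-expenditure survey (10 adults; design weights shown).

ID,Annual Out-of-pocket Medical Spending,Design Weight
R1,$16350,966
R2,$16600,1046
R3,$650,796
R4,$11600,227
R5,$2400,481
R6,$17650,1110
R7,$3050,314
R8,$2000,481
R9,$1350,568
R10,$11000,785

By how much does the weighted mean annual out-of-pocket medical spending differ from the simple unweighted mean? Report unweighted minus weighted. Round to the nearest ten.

-1830

Unweighted sum = 16350 + 16600 + 650 + 11600 + 2400 + 17650 + 3050 + 2000 + 1350 + 11000 = 82650
Unweighted mean = 82650 / 10 = 8265
Weighted sum = 16350×966 + 16600×1046 + 650×796 + 11600×227 + 2400×481 + 17650×1110 + 3050×314 + 2000×481 + 1350×568 + 11000×785
  = 68375700
Sum of weights = 966 + 1046 + 796 + 227 + 481 + 1110 + 314 + 481 + 568 + 785 = 6774
Weighted mean = 68375700 / 6774 = 10093.844
Difference (unweighted minus weighted) = -1828.8441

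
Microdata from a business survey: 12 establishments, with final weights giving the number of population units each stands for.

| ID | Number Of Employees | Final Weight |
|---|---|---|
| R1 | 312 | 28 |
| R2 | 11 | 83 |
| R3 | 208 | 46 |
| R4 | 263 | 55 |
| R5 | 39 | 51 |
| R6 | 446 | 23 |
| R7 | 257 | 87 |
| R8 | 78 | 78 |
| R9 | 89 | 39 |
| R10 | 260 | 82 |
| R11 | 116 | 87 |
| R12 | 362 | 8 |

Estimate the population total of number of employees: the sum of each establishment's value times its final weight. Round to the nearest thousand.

Weighted total = 312×28 + 11×83 + 208×46 + 263×55 + 39×51 + 446×23 + 257×87 + 78×78 + 89×39 + 260×82 + 116×87 + 362×8
  = 8736 + 913 + 9568 + 14465 + 1989 + 10258 + 22359 + 6084 + 3471 + 21320 + 10092 + 2896 = 112151

112000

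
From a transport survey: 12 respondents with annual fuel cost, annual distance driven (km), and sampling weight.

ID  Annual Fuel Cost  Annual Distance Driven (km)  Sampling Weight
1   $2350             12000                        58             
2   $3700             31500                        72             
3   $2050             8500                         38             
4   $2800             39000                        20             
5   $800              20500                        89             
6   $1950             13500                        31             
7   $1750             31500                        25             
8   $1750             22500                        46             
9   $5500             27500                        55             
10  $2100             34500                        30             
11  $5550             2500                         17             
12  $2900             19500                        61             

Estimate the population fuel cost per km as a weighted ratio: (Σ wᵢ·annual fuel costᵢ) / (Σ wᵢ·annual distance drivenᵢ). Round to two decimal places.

Σ wᵢ·y = 2350×58 + 3700×72 + 2050×38 + 2800×20 + 800×89 + 1950×31 + 1750×25 + 1750×46 + 5500×55 + 2100×30 + 5550×17 + 2900×61
  = 136300 + 266400 + 77900 + 56000 + 71200 + 60450 + 43750 + 80500 + 302500 + 63000 + 94350 + 176900 = 1429250
Σ wᵢ·x = 12000×58 + 31500×72 + 8500×38 + 39000×20 + 20500×89 + 13500×31 + 31500×25 + 22500×46 + 27500×55 + 34500×30 + 2500×17 + 19500×61
  = 696000 + 2268000 + 323000 + 780000 + 1824500 + 418500 + 787500 + 1035000 + 1512500 + 1035000 + 42500 + 1189500 = 11912000
Ratio = 1429250 / 11912000 = 0.11998405

0.12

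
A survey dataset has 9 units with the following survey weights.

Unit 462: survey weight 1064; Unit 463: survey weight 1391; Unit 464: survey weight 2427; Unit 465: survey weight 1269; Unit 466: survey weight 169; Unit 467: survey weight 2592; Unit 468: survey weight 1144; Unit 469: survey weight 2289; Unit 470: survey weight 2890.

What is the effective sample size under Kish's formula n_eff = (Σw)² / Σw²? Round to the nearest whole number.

Σ wᵢ = 1064 + 1391 + 2427 + 1269 + 169 + 2592 + 1144 + 2289 + 2890 = 15235
Σ wᵢ² = 1132096 + 1934881 + 5890329 + 1610361 + 28561 + 6718464 + 1308736 + 5239521 + 8352100 = 32215049
n_eff = 15235² / 32215049 = 232105225 / 32215049 = 7.2048695

7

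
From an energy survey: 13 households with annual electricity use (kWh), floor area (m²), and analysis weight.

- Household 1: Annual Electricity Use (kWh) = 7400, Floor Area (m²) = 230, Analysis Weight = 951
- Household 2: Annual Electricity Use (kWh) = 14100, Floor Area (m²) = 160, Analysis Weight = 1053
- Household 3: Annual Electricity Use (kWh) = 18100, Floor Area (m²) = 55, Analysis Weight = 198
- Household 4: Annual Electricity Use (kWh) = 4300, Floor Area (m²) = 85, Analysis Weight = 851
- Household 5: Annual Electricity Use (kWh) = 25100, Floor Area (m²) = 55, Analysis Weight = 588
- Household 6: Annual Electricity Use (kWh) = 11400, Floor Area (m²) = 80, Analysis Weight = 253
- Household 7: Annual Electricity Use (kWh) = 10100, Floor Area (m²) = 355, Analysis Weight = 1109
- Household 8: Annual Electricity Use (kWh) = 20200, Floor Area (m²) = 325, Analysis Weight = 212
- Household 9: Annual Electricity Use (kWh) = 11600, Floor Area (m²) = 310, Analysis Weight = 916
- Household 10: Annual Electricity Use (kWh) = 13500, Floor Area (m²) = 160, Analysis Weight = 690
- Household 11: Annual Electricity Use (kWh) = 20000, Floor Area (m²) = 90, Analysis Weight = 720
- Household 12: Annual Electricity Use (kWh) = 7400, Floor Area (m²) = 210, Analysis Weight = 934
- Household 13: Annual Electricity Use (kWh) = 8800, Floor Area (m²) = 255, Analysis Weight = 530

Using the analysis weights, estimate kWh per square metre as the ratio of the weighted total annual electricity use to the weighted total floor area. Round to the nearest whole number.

61

Σ wᵢ·y = 108170300
Σ wᵢ·x = 1776060
Ratio = 108170300 / 1776060 = 60.904643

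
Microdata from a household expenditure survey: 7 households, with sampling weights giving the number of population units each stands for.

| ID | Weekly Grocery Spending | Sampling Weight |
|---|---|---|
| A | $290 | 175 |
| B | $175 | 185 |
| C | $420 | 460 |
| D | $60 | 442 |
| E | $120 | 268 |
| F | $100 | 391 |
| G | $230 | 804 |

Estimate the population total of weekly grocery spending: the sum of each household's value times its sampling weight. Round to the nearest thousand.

559000

Weighted total = 290×175 + 175×185 + 420×460 + 60×442 + 120×268 + 100×391 + 230×804
  = 50750 + 32375 + 193200 + 26520 + 32160 + 39100 + 184920 = 559025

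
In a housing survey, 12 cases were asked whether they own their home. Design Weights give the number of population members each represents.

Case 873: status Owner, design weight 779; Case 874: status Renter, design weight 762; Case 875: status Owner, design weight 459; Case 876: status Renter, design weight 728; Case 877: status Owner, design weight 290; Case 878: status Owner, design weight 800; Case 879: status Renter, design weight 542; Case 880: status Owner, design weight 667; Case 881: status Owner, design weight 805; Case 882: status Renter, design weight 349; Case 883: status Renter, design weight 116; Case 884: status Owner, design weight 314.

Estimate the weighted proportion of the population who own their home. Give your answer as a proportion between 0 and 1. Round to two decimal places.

Sum of weights for 'Owner' = 779 + 459 + 290 + 800 + 667 + 805 + 314 = 4114
Total weight = 779 + 762 + 459 + 728 + 290 + 800 + 542 + 667 + 805 + 349 + 116 + 314 = 6611
Weighted proportion = 4114 / 6611 = 0.62229617

0.62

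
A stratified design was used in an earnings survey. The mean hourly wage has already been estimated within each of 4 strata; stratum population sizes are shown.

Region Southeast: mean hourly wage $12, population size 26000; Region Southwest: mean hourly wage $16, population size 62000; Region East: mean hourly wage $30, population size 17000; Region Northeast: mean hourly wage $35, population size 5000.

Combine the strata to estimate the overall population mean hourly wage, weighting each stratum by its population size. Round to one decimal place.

18.1

Σ Nₕ·x̄ₕ = 12×26000 + 16×62000 + 30×17000 + 35×5000
  = 1989000
Σ Nₕ = 26000 + 62000 + 17000 + 5000 = 110000
Overall mean = 1989000 / 110000 = 18.081818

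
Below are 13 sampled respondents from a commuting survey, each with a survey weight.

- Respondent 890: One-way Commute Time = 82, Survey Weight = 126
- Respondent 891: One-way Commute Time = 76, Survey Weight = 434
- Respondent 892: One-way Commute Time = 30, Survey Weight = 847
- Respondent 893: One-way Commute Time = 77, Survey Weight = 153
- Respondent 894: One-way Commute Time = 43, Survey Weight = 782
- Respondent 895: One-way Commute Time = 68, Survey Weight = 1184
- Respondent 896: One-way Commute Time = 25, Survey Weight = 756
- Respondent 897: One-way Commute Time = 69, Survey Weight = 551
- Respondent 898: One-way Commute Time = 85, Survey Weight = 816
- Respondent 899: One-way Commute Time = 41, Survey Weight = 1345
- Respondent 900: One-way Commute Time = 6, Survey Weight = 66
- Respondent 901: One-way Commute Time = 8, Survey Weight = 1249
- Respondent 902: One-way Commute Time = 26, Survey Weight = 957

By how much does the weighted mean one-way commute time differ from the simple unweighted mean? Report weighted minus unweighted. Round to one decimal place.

-4.5

Unweighted sum = 636
Unweighted mean = 636 / 13 = 48.923077
Weighted sum = 411339
Sum of weights = 9266
Weighted mean = 411339 / 9266 = 44.392294
Difference (weighted minus unweighted) = -4.5307825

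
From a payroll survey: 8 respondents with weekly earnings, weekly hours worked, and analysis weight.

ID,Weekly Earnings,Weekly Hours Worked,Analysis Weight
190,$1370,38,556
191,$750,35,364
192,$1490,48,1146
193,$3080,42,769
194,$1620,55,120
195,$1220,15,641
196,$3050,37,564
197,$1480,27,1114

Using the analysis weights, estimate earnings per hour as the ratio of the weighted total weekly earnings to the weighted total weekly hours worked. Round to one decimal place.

Σ wᵢ·y = 1370×556 + 750×364 + 1490×1146 + 3080×769 + 1620×120 + 1220×641 + 3050×564 + 1480×1114
  = 761720 + 273000 + 1707540 + 2368520 + 194400 + 782020 + 1720200 + 1648720 = 9456120
Σ wᵢ·x = 38×556 + 35×364 + 48×1146 + 42×769 + 55×120 + 15×641 + 37×564 + 27×1114
  = 21128 + 12740 + 55008 + 32298 + 6600 + 9615 + 20868 + 30078 = 188335
Ratio = 9456120 / 188335 = 50.209042

50.2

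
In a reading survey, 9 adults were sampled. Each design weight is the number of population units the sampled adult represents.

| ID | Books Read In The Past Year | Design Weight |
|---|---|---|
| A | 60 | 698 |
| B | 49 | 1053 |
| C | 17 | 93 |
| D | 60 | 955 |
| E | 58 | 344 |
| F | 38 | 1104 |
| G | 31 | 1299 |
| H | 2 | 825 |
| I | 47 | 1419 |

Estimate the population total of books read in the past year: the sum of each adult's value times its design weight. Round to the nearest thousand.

323000

Weighted total = 60×698 + 49×1053 + 17×93 + 60×955 + 58×344 + 38×1104 + 31×1299 + 2×825 + 47×1419
  = 41880 + 51597 + 1581 + 57300 + 19952 + 41952 + 40269 + 1650 + 66693 = 322874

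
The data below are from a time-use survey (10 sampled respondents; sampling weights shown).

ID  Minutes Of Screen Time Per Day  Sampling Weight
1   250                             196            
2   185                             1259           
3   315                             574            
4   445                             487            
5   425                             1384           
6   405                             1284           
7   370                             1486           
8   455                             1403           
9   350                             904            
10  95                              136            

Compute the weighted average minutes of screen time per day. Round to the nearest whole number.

363

Weighted sum = 250×196 + 185×1259 + 315×574 + 445×487 + 425×1384 + 405×1284 + 370×1486 + 455×1403 + 350×904 + 95×136
  = 49000 + 232915 + 180810 + 216715 + 588200 + 520020 + 549820 + 638365 + 316400 + 12920 = 3305165
Sum of weights = 196 + 1259 + 574 + 487 + 1384 + 1284 + 1486 + 1403 + 904 + 136 = 9113
Weighted mean = 3305165 / 9113 = 362.68682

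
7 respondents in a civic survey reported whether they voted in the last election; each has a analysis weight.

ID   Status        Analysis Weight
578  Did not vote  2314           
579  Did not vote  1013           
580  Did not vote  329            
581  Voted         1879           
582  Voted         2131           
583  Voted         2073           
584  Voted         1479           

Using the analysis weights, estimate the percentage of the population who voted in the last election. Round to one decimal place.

67.4

Sum of weights for 'Voted' = 1879 + 2131 + 2073 + 1479 = 7562
Total weight = 2314 + 1013 + 329 + 1879 + 2131 + 2073 + 1479 = 11218
Weighted proportion = 7562 / 11218 = 0.6740952 → 67.40952%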